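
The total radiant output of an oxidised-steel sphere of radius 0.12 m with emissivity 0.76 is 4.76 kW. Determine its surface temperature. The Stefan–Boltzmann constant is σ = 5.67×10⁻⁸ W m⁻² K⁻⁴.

T ≈ 884 K

A = 4πr² = 4π × (0.12)² = 0.181 m².
From P = εσAT⁴, T = (P / εσA)^(1/4) = (4760 / (0.76 × 5.67×10⁻⁸ × 0.181))^(1/4).
T = (6.10×10^11)^(1/4) = 884 K.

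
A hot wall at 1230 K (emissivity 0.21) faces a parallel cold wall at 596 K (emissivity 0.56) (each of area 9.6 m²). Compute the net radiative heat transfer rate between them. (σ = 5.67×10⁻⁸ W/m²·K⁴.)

Q ≈ 2.12×10^5 W

For two large parallel gray plates, q = σ(T₁⁴ − T₂⁴) / (1/ε₁ + 1/ε₂ − 1).
1/ε₁ + 1/ε₂ − 1 = 1/0.21 + 1/0.56 − 1 = 5.548.
T₁⁴ − T₂⁴ = 2.29×10^12 − 1.26×10^11 = 2.16×10^12 K⁴.
q = 5.67×10⁻⁸ × 2.16×10^12 / 5.548 = 22100 W/m².
Q = q·A = 22100 × 9.6 = 2.12×10^5 W.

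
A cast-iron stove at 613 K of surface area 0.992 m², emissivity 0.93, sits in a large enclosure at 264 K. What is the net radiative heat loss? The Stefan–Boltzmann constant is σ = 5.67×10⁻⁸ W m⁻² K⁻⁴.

Q ≈ 7130 W

Q = εσA(T⁴ − T_s⁴). T⁴ − T_s⁴ = (613)⁴ − (264)⁴ = 1.41×10^11 − 4.86×10^9 = 1.36×10^11 K⁴.
Q = 0.93 × 5.67×10⁻⁸ × 0.992 × 1.36×10^11 = 7130 W.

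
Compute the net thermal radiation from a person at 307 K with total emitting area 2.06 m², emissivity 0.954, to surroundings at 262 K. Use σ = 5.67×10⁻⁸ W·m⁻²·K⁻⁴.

Q ≈ 465 W

Q = εσA(T⁴ − T_s⁴). T⁴ − T_s⁴ = (307)⁴ − (262)⁴ = 8.88×10^9 − 4.71×10^9 = 4.17×10^9 K⁴.
Q = 0.954 × 5.67×10⁻⁸ × 2.06 × 4.17×10^9 = 465 W.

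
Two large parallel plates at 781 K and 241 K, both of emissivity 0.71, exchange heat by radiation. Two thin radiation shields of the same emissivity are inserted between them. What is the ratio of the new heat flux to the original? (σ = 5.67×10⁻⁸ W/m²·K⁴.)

With N identical shields there are N+1 = 3 gaps in series, each with the same radiative resistance, so the flux falls to 1/(N+1) of its unshielded value.

ratio ≈ 0.333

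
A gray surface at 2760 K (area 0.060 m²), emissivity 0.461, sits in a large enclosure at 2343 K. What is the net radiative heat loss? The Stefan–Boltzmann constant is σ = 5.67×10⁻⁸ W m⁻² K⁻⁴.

Q = εσA(T⁴ − T_s⁴). T⁴ − T_s⁴ = (2760)⁴ − (2343)⁴ = 5.80×10^13 − 3.01×10^13 = 2.79×10^13 K⁴.
Q = 0.461 × 5.67×10⁻⁸ × 0.0600 × 2.79×10^13 = 43700 W.

Q ≈ 43700 W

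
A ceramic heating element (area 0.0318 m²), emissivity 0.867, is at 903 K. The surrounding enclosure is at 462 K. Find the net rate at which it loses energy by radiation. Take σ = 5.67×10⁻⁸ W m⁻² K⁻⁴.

Q ≈ 968 W

Q = εσA(T⁴ − T_s⁴). T⁴ − T_s⁴ = (903)⁴ − (462)⁴ = 6.65×10^11 − 4.56×10^10 = 6.19×10^11 K⁴.
Q = 0.867 × 5.67×10⁻⁸ × 0.0318 × 6.19×10^11 = 968 W.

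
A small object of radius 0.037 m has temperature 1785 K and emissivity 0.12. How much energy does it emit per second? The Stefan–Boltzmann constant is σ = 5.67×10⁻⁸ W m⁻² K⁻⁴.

A = 4πr² = 4π × (0.037)² = 0.0172 m².
Stefan–Boltzmann: P = εσAT⁴ = 0.12 × 5.67×10⁻⁸ × 0.0172 × (1785)⁴ = 0.12 × 5.67×10⁻⁸ × 0.0172 × 1.02×10^13.
P = 1190 W.

P ≈ 1190 W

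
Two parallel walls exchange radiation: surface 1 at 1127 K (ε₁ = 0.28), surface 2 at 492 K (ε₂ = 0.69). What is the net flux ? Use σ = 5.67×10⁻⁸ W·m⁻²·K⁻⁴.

q ≈ 21900 W/m²

For two large parallel gray plates, q = σ(T₁⁴ − T₂⁴) / (1/ε₁ + 1/ε₂ − 1).
1/ε₁ + 1/ε₂ − 1 = 1/0.28 + 1/0.69 − 1 = 4.021.
T₁⁴ − T₂⁴ = 1.61×10^12 − 5.86×10^10 = 1.55×10^12 K⁴.
q = 5.67×10⁻⁸ × 1.55×10^12 / 4.021 = 21900 W/m².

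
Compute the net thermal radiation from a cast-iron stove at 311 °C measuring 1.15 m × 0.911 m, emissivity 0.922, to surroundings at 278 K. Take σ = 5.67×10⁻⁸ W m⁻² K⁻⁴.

Q ≈ 6040 W

A = 1.15 × 0.911 = 1.05 m².
Convert: 311 °C = 584 K.
Q = εσA(T⁴ − T_s⁴). T⁴ − T_s⁴ = (584)⁴ − (278)⁴ = 1.16×10^11 − 5.97×10^9 = 1.10×10^11 K⁴.
Q = 0.922 × 5.67×10⁻⁸ × 1.05 × 1.10×10^11 = 6040 W.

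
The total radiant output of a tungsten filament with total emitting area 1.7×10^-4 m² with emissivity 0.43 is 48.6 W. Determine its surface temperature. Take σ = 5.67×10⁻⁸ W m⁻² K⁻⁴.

From P = εσAT⁴, T = (P / εσA)^(1/4) = (48.6 / (0.43 × 5.67×10⁻⁸ × 1.70×10^-4))^(1/4).
T = (1.17×10^13)^(1/4) = 1850 K.

T ≈ 1850 K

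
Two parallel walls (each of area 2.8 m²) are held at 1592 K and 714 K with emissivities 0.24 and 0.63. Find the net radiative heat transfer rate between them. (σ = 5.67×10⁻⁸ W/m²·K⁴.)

For two large parallel gray plates, q = σ(T₁⁴ − T₂⁴) / (1/ε₁ + 1/ε₂ − 1).
1/ε₁ + 1/ε₂ − 1 = 1/0.24 + 1/0.63 − 1 = 4.754.
T₁⁴ − T₂⁴ = 6.42×10^12 − 2.60×10^11 = 6.16×10^12 K⁴.
q = 5.67×10⁻⁸ × 6.16×10^12 / 4.754 = 73500 W/m².
Q = q·A = 73500 × 2.8 = 2.06×10^5 W.

Q ≈ 2.06×10^5 W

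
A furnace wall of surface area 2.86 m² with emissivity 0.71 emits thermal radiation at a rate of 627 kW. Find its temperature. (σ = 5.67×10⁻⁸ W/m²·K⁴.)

T ≈ 1530 K

From P = εσAT⁴, T = (P / εσA)^(1/4) = (6.27×10^5 / (0.71 × 5.67×10⁻⁸ × 2.86))^(1/4).
T = (5.45×10^12)^(1/4) = 1530 K.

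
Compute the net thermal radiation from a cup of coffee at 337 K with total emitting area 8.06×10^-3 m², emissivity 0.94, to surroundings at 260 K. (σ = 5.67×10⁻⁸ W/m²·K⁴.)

Q = εσA(T⁴ − T_s⁴). T⁴ − T_s⁴ = (337)⁴ − (260)⁴ = 1.29×10^10 − 4.57×10^9 = 8.33×10^9 K⁴.
Q = 0.94 × 5.67×10⁻⁸ × 8.06×10^-3 × 8.33×10^9 = 3.58 W.

Q ≈ 3.58 W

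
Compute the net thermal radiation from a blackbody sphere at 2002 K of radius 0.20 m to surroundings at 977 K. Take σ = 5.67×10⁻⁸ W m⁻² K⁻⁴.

A = 4πr² = 4π × (0.20)² = 0.503 m².
Q = σA(T⁴ − T_s⁴). T⁴ − T_s⁴ = (2002)⁴ − (977)⁴ = 1.61×10^13 − 9.11×10^11 = 1.52×10^13 K⁴.
Q = 5.67×10⁻⁸ × 0.503 × 1.52×10^13 = 4.32×10^5 W.

Q ≈ 4.32×10^5 W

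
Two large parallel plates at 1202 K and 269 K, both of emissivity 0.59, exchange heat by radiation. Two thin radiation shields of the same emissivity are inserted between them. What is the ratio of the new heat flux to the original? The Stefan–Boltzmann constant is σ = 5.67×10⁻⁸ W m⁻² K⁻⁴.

ratio ≈ 0.333

With N identical shields there are N+1 = 3 gaps in series, each with the same radiative resistance, so the flux falls to 1/(N+1) of its unshielded value.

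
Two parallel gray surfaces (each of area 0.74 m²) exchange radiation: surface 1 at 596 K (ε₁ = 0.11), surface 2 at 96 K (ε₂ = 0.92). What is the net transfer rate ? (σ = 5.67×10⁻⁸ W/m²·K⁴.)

Q ≈ 576 W

For two large parallel gray plates, q = σ(T₁⁴ − T₂⁴) / (1/ε₁ + 1/ε₂ − 1).
1/ε₁ + 1/ε₂ − 1 = 1/0.11 + 1/0.92 − 1 = 9.178.
T₁⁴ − T₂⁴ = 1.26×10^11 − 8.49×10^7 = 1.26×10^11 K⁴.
q = 5.67×10⁻⁸ × 1.26×10^11 / 9.178 = 779 W/m².
Q = q·A = 779 × 0.74 = 576 W.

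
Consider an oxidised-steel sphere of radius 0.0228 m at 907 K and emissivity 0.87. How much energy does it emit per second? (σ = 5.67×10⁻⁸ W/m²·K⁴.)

A = 4πr² = 4π × (0.0228)² = 6.53×10^-3 m².
P = εσAT⁴ = 0.87 × 5.67×10⁻⁸ × 6.53×10^-3 × (907)⁴ = 0.87 × 5.67×10⁻⁸ × 6.53×10^-3 × 6.77×10^11.
P = 218 W.

P ≈ 218 W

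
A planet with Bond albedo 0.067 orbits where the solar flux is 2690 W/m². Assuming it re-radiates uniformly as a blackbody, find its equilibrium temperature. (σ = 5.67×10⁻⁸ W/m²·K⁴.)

Power absorbed = (1−a)S·πR²; power emitted = 4πR²σT⁴. Equating and cancelling πR²:
T = ((1−a)S / 4σ)^(1/4) = (2510 / (4 × 5.67×10⁻⁸))^(1/4) = (1.11×10^10)^(1/4).
T = 324 K.

T ≈ 324 K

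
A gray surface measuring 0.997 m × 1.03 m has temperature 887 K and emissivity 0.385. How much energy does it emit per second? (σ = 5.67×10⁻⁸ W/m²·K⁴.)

A = 0.997 × 1.03 = 1.03 m².
Stefan–Boltzmann: P = εσAT⁴ = 0.385 × 5.67×10⁻⁸ × 1.03 × (887)⁴ = 0.385 × 5.67×10⁻⁸ × 1.03 × 6.19×10^11.
P = 13900 W.

P ≈ 13900 W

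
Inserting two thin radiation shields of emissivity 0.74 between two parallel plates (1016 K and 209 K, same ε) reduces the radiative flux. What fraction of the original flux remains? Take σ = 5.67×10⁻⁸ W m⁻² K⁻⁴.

ratio ≈ 0.333

With N identical shields there are N+1 = 3 gaps in series, each with the same radiative resistance, so the flux falls to 1/(N+1) of its unshielded value.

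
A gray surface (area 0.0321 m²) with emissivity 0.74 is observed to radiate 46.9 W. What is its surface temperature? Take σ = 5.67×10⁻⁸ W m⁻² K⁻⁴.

T ≈ 432 K

From P = εσAT⁴, T = (P / εσA)^(1/4) = (46.9 / (0.74 × 5.67×10⁻⁸ × 0.0321))^(1/4).
T = (3.48×10^10)^(1/4) = 432 K.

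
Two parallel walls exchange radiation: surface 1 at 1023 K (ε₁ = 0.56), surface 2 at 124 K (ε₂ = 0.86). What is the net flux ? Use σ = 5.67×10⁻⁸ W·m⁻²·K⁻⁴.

For two large parallel gray plates, q = σ(T₁⁴ − T₂⁴) / (1/ε₁ + 1/ε₂ − 1).
1/ε₁ + 1/ε₂ − 1 = 1/0.56 + 1/0.86 − 1 = 1.949.
T₁⁴ − T₂⁴ = 1.10×10^12 − 2.36×10^8 = 1.09×10^12 K⁴.
q = 5.67×10⁻⁸ × 1.09×10^12 / 1.949 = 31900 W/m².

q ≈ 31900 W/m²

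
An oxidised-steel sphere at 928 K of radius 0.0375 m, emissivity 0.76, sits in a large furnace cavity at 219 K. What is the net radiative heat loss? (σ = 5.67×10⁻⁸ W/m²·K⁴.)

A = 4πr² = 4π × (0.0375)² = 0.0177 m².
Q = εσA(T⁴ − T_s⁴). T⁴ − T_s⁴ = (928)⁴ − (219)⁴ = 7.42×10^11 − 2.30×10^9 = 7.39×10^11 K⁴.
Q = 0.76 × 5.67×10⁻⁸ × 0.0177 × 7.39×10^11 = 563 W.

Q ≈ 563 W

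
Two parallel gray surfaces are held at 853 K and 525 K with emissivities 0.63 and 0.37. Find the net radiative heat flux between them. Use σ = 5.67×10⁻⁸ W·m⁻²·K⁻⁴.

q ≈ 7810 W/m²

For two large parallel gray plates, q = σ(T₁⁴ − T₂⁴) / (1/ε₁ + 1/ε₂ − 1).
1/ε₁ + 1/ε₂ − 1 = 1/0.63 + 1/0.37 − 1 = 3.290.
T₁⁴ − T₂⁴ = 5.29×10^11 − 7.60×10^10 = 4.53×10^11 K⁴.
q = 5.67×10⁻⁸ × 4.53×10^11 / 3.290 = 7810 W/m².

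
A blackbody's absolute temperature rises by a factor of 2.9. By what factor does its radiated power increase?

factor ≈ 70.7

P ∝ T⁴, so the power scales as (2.9)⁴ = 70.7.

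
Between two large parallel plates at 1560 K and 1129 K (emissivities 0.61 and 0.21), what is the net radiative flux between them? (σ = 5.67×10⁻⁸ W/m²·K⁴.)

q ≈ 45100 W/m²

For two large parallel gray plates, q = σ(T₁⁴ − T₂⁴) / (1/ε₁ + 1/ε₂ − 1).
1/ε₁ + 1/ε₂ − 1 = 1/0.61 + 1/0.21 − 1 = 5.401.
T₁⁴ − T₂⁴ = 5.92×10^12 − 1.62×10^12 = 4.30×10^12 K⁴.
q = 5.67×10⁻⁸ × 4.30×10^12 / 5.401 = 45100 W/m².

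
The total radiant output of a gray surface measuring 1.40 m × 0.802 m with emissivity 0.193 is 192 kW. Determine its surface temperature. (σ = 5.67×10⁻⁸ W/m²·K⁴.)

T ≈ 1990 K

A = 1.40 × 0.802 = 1.12 m².
From P = εσAT⁴, T = (P / εσA)^(1/4) = (1.92×10^5 / (0.193 × 5.67×10⁻⁸ × 1.12))^(1/4).
T = (1.56×10^13)^(1/4) = 1990 K.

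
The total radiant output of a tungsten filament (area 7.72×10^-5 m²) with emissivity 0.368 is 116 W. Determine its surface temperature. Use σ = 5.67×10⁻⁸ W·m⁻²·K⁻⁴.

T ≈ 2910 K

From P = εσAT⁴, T = (P / εσA)^(1/4) = (116 / (0.368 × 5.67×10⁻⁸ × 7.72×10^-5))^(1/4).
T = (7.20×10^13)^(1/4) = 2910 K.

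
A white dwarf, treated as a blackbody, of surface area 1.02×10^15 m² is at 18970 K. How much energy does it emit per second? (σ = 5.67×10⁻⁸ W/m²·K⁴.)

P ≈ 7.49×10^24 W

P = σAT⁴ = 5.67×10⁻⁸ × 1.02×10^15 × (18970)⁴ = 5.67×10⁻⁸ × 1.02×10^15 × 1.29×10^17.
P = 7.49×10^24 W.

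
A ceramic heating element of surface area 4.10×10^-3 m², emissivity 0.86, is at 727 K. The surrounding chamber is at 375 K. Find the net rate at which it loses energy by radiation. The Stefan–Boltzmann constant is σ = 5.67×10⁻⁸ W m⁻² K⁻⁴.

Q = εσA(T⁴ − T_s⁴). T⁴ − T_s⁴ = (727)⁴ − (375)⁴ = 2.79×10^11 − 1.98×10^10 = 2.60×10^11 K⁴.
Q = 0.86 × 5.67×10⁻⁸ × 4.10×10^-3 × 2.60×10^11 = 51.9 W.

Q ≈ 51.9 W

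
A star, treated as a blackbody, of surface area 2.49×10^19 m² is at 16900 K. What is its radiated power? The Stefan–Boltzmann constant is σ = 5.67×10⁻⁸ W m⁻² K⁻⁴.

P ≈ 1.15×10^29 W

P = σAT⁴ = 5.67×10⁻⁸ × 2.49×10^19 × (16900)⁴ = 5.67×10⁻⁸ × 2.49×10^19 × 8.16×10^16.
P = 1.15×10^29 W.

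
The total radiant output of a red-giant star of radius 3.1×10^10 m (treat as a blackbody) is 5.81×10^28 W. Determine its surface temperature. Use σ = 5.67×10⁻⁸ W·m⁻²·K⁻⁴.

T ≈ 3040 K

A = 4πr² = 4π × (3.1×10^10)² = 1.21×10^22 m².
From P = σAT⁴, T = (P / σA)^(1/4) = (5.81×10^28 / (5.67×10⁻⁸ × 1.21×10^22))^(1/4).
T = (8.49×10^13)^(1/4) = 3040 K.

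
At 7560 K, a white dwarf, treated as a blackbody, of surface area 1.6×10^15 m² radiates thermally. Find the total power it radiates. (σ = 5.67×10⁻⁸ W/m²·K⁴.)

P ≈ 2.96×10^23 W

P = σAT⁴ = 5.67×10⁻⁸ × 1.60×10^15 × (7560)⁴ = 5.67×10⁻⁸ × 1.60×10^15 × 3.27×10^15.
P = 2.96×10^23 W.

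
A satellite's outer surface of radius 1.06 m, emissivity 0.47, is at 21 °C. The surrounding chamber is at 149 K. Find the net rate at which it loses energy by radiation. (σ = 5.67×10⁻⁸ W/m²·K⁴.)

Q ≈ 2630 W

A = 4πr² = 4π × (1.06)² = 14.1 m².
Convert: 21 °C = 294 K.
Q = εσA(T⁴ − T_s⁴). T⁴ − T_s⁴ = (294)⁴ − (149)⁴ = 7.47×10^9 − 4.93×10^8 = 6.98×10^9 K⁴.
Q = 0.47 × 5.67×10⁻⁸ × 14.1 × 6.98×10^9 = 2630 W.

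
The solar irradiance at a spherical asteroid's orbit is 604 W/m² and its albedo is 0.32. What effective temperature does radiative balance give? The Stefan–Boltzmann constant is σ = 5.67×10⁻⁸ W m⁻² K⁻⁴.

T ≈ 206 K

Power absorbed = (1−a)S·πR²; power emitted = 4πR²σT⁴. Equating and cancelling πR²:
T = ((1−a)S / 4σ)^(1/4) = (411 / (4 × 5.67×10⁻⁸))^(1/4) = (1.81×10^9)^(1/4).
T = 206 K.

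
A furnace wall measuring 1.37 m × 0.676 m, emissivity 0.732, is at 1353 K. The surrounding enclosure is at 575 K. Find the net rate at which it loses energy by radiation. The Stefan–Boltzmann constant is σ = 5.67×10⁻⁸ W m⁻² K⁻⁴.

Q ≈ 1.25×10^5 W

A = 1.37 × 0.676 = 0.926 m².
Q = εσA(T⁴ − T_s⁴). T⁴ − T_s⁴ = (1353)⁴ − (575)⁴ = 3.35×10^12 − 1.09×10^11 = 3.24×10^12 K⁴.
Q = 0.732 × 5.67×10⁻⁸ × 0.926 × 3.24×10^12 = 1.25×10^5 W.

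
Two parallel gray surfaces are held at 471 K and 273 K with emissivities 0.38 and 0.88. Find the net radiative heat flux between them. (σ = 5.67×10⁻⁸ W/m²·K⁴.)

q ≈ 894 W/m²

For two large parallel gray plates, q = σ(T₁⁴ − T₂⁴) / (1/ε₁ + 1/ε₂ − 1).
1/ε₁ + 1/ε₂ − 1 = 1/0.38 + 1/0.88 − 1 = 2.768.
T₁⁴ − T₂⁴ = 4.92×10^10 − 5.55×10^9 = 4.37×10^10 K⁴.
q = 5.67×10⁻⁸ × 4.37×10^10 / 2.768 = 894 W/m².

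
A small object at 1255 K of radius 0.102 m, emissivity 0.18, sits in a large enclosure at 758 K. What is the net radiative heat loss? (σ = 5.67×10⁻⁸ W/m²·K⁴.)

Q ≈ 2870 W

A = 4πr² = 4π × (0.102)² = 0.131 m².
Q = εσA(T⁴ − T_s⁴). T⁴ − T_s⁴ = (1255)⁴ − (758)⁴ = 2.48×10^12 − 3.30×10^11 = 2.15×10^12 K⁴.
Q = 0.18 × 5.67×10⁻⁸ × 0.131 × 2.15×10^12 = 2870 W.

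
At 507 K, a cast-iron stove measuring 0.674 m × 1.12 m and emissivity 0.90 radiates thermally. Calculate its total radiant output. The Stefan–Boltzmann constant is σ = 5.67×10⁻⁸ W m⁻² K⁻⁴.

P ≈ 2550 W

A = 0.674 × 1.12 = 0.755 m².
P = εσAT⁴ = 0.90 × 5.67×10⁻⁸ × 0.755 × (507)⁴ = 0.90 × 5.67×10⁻⁸ × 0.755 × 6.61×10^10.
P = 2550 W.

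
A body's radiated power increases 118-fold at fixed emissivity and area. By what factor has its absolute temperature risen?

P ∝ T⁴ ⇒ T ∝ P^(1/4), so T scales by (118)^(1/4) = 3.30.

factor ≈ 3.30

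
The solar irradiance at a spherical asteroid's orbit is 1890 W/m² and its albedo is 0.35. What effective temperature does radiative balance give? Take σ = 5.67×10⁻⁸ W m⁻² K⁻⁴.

Power absorbed = (1−a)S·πR²; power emitted = 4πR²σT⁴. Equating and cancelling πR²:
T = ((1−a)S / 4σ)^(1/4) = (1230 / (4 × 5.67×10⁻⁸))^(1/4) = (5.42×10^9)^(1/4).
T = 271 K.

T ≈ 271 K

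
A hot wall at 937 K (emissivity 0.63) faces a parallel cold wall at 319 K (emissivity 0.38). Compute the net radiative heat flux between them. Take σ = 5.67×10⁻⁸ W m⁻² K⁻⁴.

q ≈ 13400 W/m²

For two large parallel gray plates, q = σ(T₁⁴ − T₂⁴) / (1/ε₁ + 1/ε₂ − 1).
1/ε₁ + 1/ε₂ − 1 = 1/0.63 + 1/0.38 − 1 = 3.219.
T₁⁴ − T₂⁴ = 7.71×10^11 − 1.04×10^10 = 7.60×10^11 K⁴.
q = 5.67×10⁻⁸ × 7.60×10^11 / 3.219 = 13400 W/m².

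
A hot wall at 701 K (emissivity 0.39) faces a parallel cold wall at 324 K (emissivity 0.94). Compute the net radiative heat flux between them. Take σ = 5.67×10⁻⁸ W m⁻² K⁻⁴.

q ≈ 4970 W/m²

For two large parallel gray plates, q = σ(T₁⁴ − T₂⁴) / (1/ε₁ + 1/ε₂ − 1).
1/ε₁ + 1/ε₂ − 1 = 1/0.39 + 1/0.94 − 1 = 2.628.
T₁⁴ − T₂⁴ = 2.41×10^11 − 1.10×10^10 = 2.30×10^11 K⁴.
q = 5.67×10⁻⁸ × 2.30×10^11 / 2.628 = 4970 W/m².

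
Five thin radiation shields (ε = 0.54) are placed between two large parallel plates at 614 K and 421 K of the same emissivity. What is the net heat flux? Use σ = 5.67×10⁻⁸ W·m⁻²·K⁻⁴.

q ≈ 387 W/m²

Each of the 6 gaps contributes resistance (2/ε − 1) = 2/0.54 − 1 = 2.704; total = 16.22.
q = σ(T₁⁴ − T₂⁴) / 16.22 = 5.67×10⁻⁸ × 1.11×10^11 / 16.22 = 387 W/m².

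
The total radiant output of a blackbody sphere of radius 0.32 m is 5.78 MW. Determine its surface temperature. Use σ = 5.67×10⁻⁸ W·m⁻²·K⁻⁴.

A = 4πr² = 4π × (0.32)² = 1.29 m².
From P = σAT⁴, T = (P / σA)^(1/4) = (5.78×10^6 / (5.67×10⁻⁸ × 1.29))^(1/4).
T = (7.92×10^13)^(1/4) = 2980 K.

T ≈ 2980 K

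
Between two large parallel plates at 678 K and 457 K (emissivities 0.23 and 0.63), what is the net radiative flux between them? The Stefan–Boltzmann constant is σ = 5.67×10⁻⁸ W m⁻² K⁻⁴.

For two large parallel gray plates, q = σ(T₁⁴ − T₂⁴) / (1/ε₁ + 1/ε₂ − 1).
1/ε₁ + 1/ε₂ − 1 = 1/0.23 + 1/0.63 − 1 = 4.935.
T₁⁴ − T₂⁴ = 2.11×10^11 − 4.36×10^10 = 1.68×10^11 K⁴.
q = 5.67×10⁻⁸ × 1.68×10^11 / 4.935 = 1930 W/m².

q ≈ 1930 W/m²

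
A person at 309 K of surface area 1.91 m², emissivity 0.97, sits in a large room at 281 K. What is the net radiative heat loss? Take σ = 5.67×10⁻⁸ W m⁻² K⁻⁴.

Q = εσA(T⁴ − T_s⁴). T⁴ − T_s⁴ = (309)⁴ − (281)⁴ = 9.12×10^9 − 6.23×10^9 = 2.88×10^9 K⁴.
Q = 0.97 × 5.67×10⁻⁸ × 1.91 × 2.88×10^9 = 303 W.

Q ≈ 303 W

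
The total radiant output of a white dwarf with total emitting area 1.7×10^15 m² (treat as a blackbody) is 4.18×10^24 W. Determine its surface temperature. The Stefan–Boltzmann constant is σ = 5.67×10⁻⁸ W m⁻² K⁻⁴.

From P = σAT⁴, T = (P / σA)^(1/4) = (4.18×10^24 / (5.67×10⁻⁸ × 1.70×10^15))^(1/4).
T = (4.34×10^16)^(1/4) = 14400 K.

T ≈ 14400 K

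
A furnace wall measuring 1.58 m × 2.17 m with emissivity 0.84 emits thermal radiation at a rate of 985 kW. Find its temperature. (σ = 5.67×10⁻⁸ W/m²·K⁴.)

A = 1.58 × 2.17 = 3.43 m².
From P = εσAT⁴, T = (P / εσA)^(1/4) = (9.85×10^5 / (0.84 × 5.67×10⁻⁸ × 3.43))^(1/4).
T = (6.03×10^12)^(1/4) = 1570 K.

T ≈ 1570 K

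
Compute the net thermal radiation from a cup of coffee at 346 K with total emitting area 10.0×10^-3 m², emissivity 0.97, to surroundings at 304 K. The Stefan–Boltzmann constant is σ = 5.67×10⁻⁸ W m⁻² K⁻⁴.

Q = εσA(T⁴ − T_s⁴). T⁴ − T_s⁴ = (346)⁴ − (304)⁴ = 1.43×10^10 − 8.54×10^9 = 5.79×10^9 K⁴.
Q = 0.97 × 5.67×10⁻⁸ × 0.0100 × 5.79×10^9 = 3.19 W.

Q ≈ 3.19 W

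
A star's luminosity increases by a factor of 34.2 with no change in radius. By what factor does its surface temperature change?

factor ≈ 2.42

P ∝ T⁴ ⇒ T ∝ P^(1/4), so T scales by (34.2)^(1/4) = 2.42.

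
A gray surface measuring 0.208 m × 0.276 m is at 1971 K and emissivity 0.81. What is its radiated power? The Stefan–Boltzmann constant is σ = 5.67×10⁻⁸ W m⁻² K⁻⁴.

P ≈ 39800 W

A = 0.208 × 0.276 = 0.0574 m².
P = εσAT⁴ = 0.81 × 5.67×10⁻⁸ × 0.0574 × (1971)⁴ = 0.81 × 5.67×10⁻⁸ × 0.0574 × 1.51×10^13.
P = 39800 W.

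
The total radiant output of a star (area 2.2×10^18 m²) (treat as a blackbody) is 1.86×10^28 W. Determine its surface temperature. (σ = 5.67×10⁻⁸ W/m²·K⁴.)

From P = σAT⁴, T = (P / σA)^(1/4) = (1.86×10^28 / (5.67×10⁻⁸ × 2.20×10^18))^(1/4).
T = (1.49×10^17)^(1/4) = 19700 K.

T ≈ 19700 K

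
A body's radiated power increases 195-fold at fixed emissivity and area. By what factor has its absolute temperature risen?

factor ≈ 3.74

P ∝ T⁴ ⇒ T ∝ P^(1/4), so T scales by (195)^(1/4) = 3.74.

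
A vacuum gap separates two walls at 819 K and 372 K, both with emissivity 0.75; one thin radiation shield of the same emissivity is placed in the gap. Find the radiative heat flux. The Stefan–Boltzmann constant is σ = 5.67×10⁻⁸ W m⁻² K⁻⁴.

Each of the 2 gaps contributes resistance (2/ε − 1) = 2/0.75 − 1 = 1.667; total = 3.333.
q = σ(T₁⁴ − T₂⁴) / 3.333 = 5.67×10⁻⁸ × 4.31×10^11 / 3.333 = 7330 W/m².

q ≈ 7330 W/m²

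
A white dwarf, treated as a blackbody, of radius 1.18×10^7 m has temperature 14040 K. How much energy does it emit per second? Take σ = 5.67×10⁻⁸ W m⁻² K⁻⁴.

P ≈ 3.86×10^24 W

A = 4πr² = 4π × (1.18×10^7)² = 1.75×10^15 m².
P = σAT⁴ = 5.67×10⁻⁸ × 1.75×10^15 × (14040)⁴ = 5.67×10⁻⁸ × 1.75×10^15 × 3.89×10^16.
P = 3.86×10^24 W.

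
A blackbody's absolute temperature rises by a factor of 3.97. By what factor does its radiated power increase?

factor ≈ 248

P ∝ T⁴, so the power scales as (3.97)⁴ = 248.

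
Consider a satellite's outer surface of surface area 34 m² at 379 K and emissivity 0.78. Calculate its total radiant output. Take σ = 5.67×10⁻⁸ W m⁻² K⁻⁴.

P ≈ 31000 W

P = εσAT⁴ = 0.78 × 5.67×10⁻⁸ × 34.0 × (379)⁴ = 0.78 × 5.67×10⁻⁸ × 34.0 × 2.06×10^10.
P = 31000 W.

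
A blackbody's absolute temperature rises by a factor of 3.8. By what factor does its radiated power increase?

factor ≈ 209

P ∝ T⁴, so the power scales as (3.8)⁴ = 209.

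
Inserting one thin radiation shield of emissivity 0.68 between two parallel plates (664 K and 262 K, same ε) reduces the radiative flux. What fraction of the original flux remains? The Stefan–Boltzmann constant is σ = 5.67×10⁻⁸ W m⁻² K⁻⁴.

ratio ≈ 0.500

With N identical shields there are N+1 = 2 gaps in series, each with the same radiative resistance, so the flux falls to 1/(N+1) of its unshielded value.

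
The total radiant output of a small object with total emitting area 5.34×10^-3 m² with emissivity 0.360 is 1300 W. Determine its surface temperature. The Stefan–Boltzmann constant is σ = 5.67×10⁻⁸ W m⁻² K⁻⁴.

From P = εσAT⁴, T = (P / εσA)^(1/4) = (1300 / (0.360 × 5.67×10⁻⁸ × 5.34×10^-3))^(1/4).
T = (1.19×10^13)^(1/4) = 1860 K.

T ≈ 1860 K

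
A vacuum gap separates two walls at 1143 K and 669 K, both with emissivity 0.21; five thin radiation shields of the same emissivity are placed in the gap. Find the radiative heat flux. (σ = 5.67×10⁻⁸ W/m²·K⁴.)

q ≈ 1670 W/m²

Each of the 6 gaps contributes resistance (2/ε − 1) = 2/0.21 − 1 = 8.524; total = 51.14.
q = σ(T₁⁴ − T₂⁴) / 51.14 = 5.67×10⁻⁸ × 1.51×10^12 / 51.14 = 1670 W/m².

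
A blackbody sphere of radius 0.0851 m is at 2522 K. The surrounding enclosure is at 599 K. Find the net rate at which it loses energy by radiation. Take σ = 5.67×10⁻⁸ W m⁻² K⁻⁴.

Q ≈ 2.08×10^5 W

A = 4πr² = 4π × (0.0851)² = 0.0910 m².
Q = σA(T⁴ − T_s⁴). T⁴ − T_s⁴ = (2522)⁴ − (599)⁴ = 4.05×10^13 − 1.29×10^11 = 4.03×10^13 K⁴.
Q = 5.67×10⁻⁸ × 0.0910 × 4.03×10^13 = 2.08×10^5 W.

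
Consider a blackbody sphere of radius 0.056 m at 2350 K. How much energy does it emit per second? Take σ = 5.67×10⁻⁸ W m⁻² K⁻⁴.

P ≈ 68100 W

A = 4πr² = 4π × (0.056)² = 0.0394 m².
P = σAT⁴ = 5.67×10⁻⁸ × 0.0394 × (2350)⁴ = 5.67×10⁻⁸ × 0.0394 × 3.05×10^13.
P = 68100 W.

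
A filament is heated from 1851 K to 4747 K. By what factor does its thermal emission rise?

ratio ≈ 43.3

P ∝ T⁴, so the ratio is (4747/1851)⁴ = (2.565)⁴ = 43.3.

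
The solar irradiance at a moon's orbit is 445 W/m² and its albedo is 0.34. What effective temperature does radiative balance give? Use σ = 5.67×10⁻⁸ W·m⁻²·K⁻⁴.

Power absorbed = (1−a)S·πR²; power emitted = 4πR²σT⁴. Equating and cancelling πR²:
T = ((1−a)S / 4σ)^(1/4) = (294 / (4 × 5.67×10⁻⁸))^(1/4) = (1.29×10^9)^(1/4).
T = 190 K.

T ≈ 190 K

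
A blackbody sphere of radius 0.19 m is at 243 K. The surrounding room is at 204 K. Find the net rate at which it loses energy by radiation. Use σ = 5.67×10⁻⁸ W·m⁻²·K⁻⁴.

Q ≈ 45.1 W

A = 4πr² = 4π × (0.19)² = 0.454 m².
Q = σA(T⁴ − T_s⁴). T⁴ − T_s⁴ = (243)⁴ − (204)⁴ = 3.49×10^9 − 1.73×10^9 = 1.75×10^9 K⁴.
Q = 5.67×10⁻⁸ × 0.454 × 1.75×10^9 = 45.1 W.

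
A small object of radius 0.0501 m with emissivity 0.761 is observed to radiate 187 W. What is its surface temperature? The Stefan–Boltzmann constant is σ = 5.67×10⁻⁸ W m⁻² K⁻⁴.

A = 4πr² = 4π × (0.0501)² = 0.0315 m².
From P = εσAT⁴, T = (P / εσA)^(1/4) = (187 / (0.761 × 5.67×10⁻⁸ × 0.0315))^(1/4).
T = (1.37×10^11)^(1/4) = 609 K.

T ≈ 609 K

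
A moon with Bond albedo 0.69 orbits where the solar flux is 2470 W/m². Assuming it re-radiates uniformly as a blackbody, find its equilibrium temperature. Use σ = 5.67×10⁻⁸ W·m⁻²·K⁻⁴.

T ≈ 241 K

Power absorbed = (1−a)S·πR²; power emitted = 4πR²σT⁴. Equating and cancelling πR²:
T = ((1−a)S / 4σ)^(1/4) = (766 / (4 × 5.67×10⁻⁸))^(1/4) = (3.38×10^9)^(1/4).
T = 241 K.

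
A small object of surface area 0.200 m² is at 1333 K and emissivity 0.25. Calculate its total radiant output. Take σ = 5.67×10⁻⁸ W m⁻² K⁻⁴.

Stefan–Boltzmann: P = εσAT⁴ = 0.25 × 5.67×10⁻⁸ × 0.200 × (1333)⁴ = 0.25 × 5.67×10⁻⁸ × 0.200 × 3.16×10^12.
P = 8950 W.

P ≈ 8950 W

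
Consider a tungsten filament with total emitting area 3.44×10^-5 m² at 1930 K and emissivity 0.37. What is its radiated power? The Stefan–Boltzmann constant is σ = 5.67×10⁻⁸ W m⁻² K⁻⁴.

P = εσAT⁴ = 0.37 × 5.67×10⁻⁸ × 3.44×10^-5 × (1930)⁴ = 0.37 × 5.67×10⁻⁸ × 3.44×10^-5 × 1.39×10^13.
P = 10.0 W.

P ≈ 10.0 W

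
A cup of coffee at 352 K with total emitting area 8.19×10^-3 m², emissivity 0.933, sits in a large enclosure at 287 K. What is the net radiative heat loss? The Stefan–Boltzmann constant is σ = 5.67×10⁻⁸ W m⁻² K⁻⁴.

Q = εσA(T⁴ − T_s⁴). T⁴ − T_s⁴ = (352)⁴ − (287)⁴ = 1.54×10^10 − 6.78×10^9 = 8.57×10^9 K⁴.
Q = 0.933 × 5.67×10⁻⁸ × 8.19×10^-3 × 8.57×10^9 = 3.71 W.

Q ≈ 3.71 W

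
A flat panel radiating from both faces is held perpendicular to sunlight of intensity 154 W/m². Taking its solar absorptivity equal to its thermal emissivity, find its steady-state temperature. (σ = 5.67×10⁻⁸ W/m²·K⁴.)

Absorbed flux αS = emitted flux 2εσT⁴ per unit area; with α = ε this gives T = (S/2σ)^(1/4).
T = (154 / (2 × 5.67×10⁻⁸))^(1/4) = (1.36×10^9)^(1/4).
T = 192 K.

T ≈ 192 K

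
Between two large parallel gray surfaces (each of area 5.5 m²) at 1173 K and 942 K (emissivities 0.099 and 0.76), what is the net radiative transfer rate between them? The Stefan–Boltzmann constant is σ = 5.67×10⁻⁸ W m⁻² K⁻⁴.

For two large parallel gray plates, q = σ(T₁⁴ − T₂⁴) / (1/ε₁ + 1/ε₂ − 1).
1/ε₁ + 1/ε₂ − 1 = 1/0.099 + 1/0.76 − 1 = 10.42.
T₁⁴ − T₂⁴ = 1.89×10^12 − 7.87×10^11 = 1.11×10^12 K⁴.
q = 5.67×10⁻⁸ × 1.11×10^12 / 10.42 = 6020 W/m².
Q = q·A = 6020 × 5.5 = 33100 W.

Q ≈ 33100 W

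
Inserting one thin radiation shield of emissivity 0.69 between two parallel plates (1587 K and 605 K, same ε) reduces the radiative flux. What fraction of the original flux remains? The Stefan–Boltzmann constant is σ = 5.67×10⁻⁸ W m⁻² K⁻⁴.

ratio ≈ 0.500

With N identical shields there are N+1 = 2 gaps in series, each with the same radiative resistance, so the flux falls to 1/(N+1) of its unshielded value.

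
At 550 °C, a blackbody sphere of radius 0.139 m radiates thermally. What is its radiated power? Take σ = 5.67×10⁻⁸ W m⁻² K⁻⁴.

P ≈ 6320 W

A = 4πr² = 4π × (0.139)² = 0.243 m².
550 °C = 823 K.
P = σAT⁴ = 5.67×10⁻⁸ × 0.243 × (823)⁴ = 5.67×10⁻⁸ × 0.243 × 4.59×10^11.
P = 6320 W.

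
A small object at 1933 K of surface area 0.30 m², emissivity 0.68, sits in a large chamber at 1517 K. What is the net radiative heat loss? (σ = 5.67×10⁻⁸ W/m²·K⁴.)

Q = εσA(T⁴ − T_s⁴). T⁴ − T_s⁴ = (1933)⁴ − (1517)⁴ = 1.40×10^13 − 5.30×10^12 = 8.67×10^12 K⁴.
Q = 0.68 × 5.67×10⁻⁸ × 0.300 × 8.67×10^12 = 1.00×10^5 W.

Q ≈ 1.00×10^5 W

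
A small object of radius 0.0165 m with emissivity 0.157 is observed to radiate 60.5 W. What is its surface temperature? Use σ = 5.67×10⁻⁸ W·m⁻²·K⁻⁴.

A = 4πr² = 4π × (0.0165)² = 3.42×10^-3 m².
From P = εσAT⁴, T = (P / εσA)^(1/4) = (60.5 / (0.157 × 5.67×10⁻⁸ × 3.42×10^-3))^(1/4).
T = (1.99×10^12)^(1/4) = 1190 K.

T ≈ 1190 K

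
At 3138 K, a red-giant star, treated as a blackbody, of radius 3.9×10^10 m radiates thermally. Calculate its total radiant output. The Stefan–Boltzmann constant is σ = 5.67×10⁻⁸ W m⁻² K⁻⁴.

A = 4πr² = 4π × (3.9×10^10)² = 1.91×10^22 m².
P = σAT⁴ = 5.67×10⁻⁸ × 1.91×10^22 × (3138)⁴ = 5.67×10⁻⁸ × 1.91×10^22 × 9.70×10^13.
P = 1.05×10^29 W.

P ≈ 1.05×10^29 W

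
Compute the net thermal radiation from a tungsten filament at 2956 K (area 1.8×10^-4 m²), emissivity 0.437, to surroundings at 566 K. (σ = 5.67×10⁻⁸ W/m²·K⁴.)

Q = εσA(T⁴ − T_s⁴). T⁴ − T_s⁴ = (2956)⁴ − (566)⁴ = 7.64×10^13 − 1.03×10^11 = 7.62×10^13 K⁴.
Q = 0.437 × 5.67×10⁻⁸ × 1.80×10^-4 × 7.62×10^13 = 340 W.

Q ≈ 340 W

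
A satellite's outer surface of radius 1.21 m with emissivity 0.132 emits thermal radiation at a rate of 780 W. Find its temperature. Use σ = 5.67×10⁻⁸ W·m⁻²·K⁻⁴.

T ≈ 274 K

A = 4πr² = 4π × (1.21)² = 18.4 m².
From P = εσAT⁴, T = (P / εσA)^(1/4) = (780 / (0.132 × 5.67×10⁻⁸ × 18.4))^(1/4).
T = (5.66×10^9)^(1/4) = 274 K.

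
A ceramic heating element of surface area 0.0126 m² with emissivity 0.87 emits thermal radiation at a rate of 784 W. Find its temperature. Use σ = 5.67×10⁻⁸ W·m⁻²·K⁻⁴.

From P = εσAT⁴, T = (P / εσA)^(1/4) = (784 / (0.87 × 5.67×10⁻⁸ × 0.0126))^(1/4).
T = (1.26×10^12)^(1/4) = 1060 K.

T ≈ 1060 K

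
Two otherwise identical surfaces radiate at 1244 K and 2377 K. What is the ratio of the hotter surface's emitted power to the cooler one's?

P ∝ T⁴, so the ratio is (2377/1244)⁴ = (1.911)⁴ = 13.3.

ratio ≈ 13.3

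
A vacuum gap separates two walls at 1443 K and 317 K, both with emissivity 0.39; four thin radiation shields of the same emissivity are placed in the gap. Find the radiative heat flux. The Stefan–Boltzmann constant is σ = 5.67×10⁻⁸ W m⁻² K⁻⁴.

Each of the 5 gaps contributes resistance (2/ε − 1) = 2/0.39 − 1 = 4.128; total = 20.64.
q = σ(T₁⁴ − T₂⁴) / 20.64 = 5.67×10⁻⁸ × 4.33×10^12 / 20.64 = 11900 W/m².

q ≈ 11900 W/m²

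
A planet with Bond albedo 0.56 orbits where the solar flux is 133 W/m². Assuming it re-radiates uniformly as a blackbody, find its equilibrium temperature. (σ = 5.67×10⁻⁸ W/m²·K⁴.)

Power absorbed = (1−a)S·πR²; power emitted = 4πR²σT⁴. Equating and cancelling πR²:
T = ((1−a)S / 4σ)^(1/4) = (58.5 / (4 × 5.67×10⁻⁸))^(1/4) = (2.58×10^8)^(1/4).
T = 127 K.

T ≈ 127 K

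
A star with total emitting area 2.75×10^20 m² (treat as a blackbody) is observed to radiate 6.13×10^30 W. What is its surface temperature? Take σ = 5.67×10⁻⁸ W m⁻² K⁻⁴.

From P = σAT⁴, T = (P / σA)^(1/4) = (6.13×10^30 / (5.67×10⁻⁸ × 2.75×10^20))^(1/4).
T = (3.93×10^17)^(1/4) = 25000 K.

T ≈ 25000 K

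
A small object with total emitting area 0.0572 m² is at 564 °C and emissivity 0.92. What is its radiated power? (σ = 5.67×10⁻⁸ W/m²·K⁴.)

564 °C = 837 K.
P = εσAT⁴ = 0.92 × 5.67×10⁻⁸ × 0.0572 × (837)⁴ = 0.92 × 5.67×10⁻⁸ × 0.0572 × 4.91×10^11.
P = 1460 W.

P ≈ 1460 W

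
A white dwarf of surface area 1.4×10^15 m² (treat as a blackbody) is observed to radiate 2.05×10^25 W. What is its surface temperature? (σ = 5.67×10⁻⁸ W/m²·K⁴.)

From P = σAT⁴, T = (P / σA)^(1/4) = (2.05×10^25 / (5.67×10⁻⁸ × 1.40×10^15))^(1/4).
T = (2.58×10^17)^(1/4) = 22500 K.

T ≈ 22500 K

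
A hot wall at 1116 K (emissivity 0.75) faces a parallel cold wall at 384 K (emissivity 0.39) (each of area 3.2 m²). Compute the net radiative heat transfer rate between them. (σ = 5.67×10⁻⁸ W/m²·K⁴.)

Q ≈ 95800 W

For two large parallel gray plates, q = σ(T₁⁴ − T₂⁴) / (1/ε₁ + 1/ε₂ − 1).
1/ε₁ + 1/ε₂ − 1 = 1/0.75 + 1/0.39 − 1 = 2.897.
T₁⁴ − T₂⁴ = 1.55×10^12 − 2.17×10^10 = 1.53×10^12 K⁴.
q = 5.67×10⁻⁸ × 1.53×10^12 / 2.897 = 29900 W/m².
Q = q·A = 29900 × 3.2 = 95800 W.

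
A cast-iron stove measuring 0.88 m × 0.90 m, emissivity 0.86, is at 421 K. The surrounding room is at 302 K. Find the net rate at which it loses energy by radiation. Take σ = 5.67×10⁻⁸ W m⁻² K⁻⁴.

A = 0.88 × 0.90 = 0.792 m².
Q = εσA(T⁴ − T_s⁴). T⁴ − T_s⁴ = (421)⁴ − (302)⁴ = 3.14×10^10 − 8.32×10^9 = 2.31×10^10 K⁴.
Q = 0.86 × 5.67×10⁻⁸ × 0.792 × 2.31×10^10 = 892 W.

Q ≈ 892 W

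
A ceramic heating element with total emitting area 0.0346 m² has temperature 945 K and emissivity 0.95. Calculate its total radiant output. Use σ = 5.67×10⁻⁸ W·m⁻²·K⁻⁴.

Stefan–Boltzmann: P = εσAT⁴ = 0.95 × 5.67×10⁻⁸ × 0.0346 × (945)⁴ = 0.95 × 5.67×10⁻⁸ × 0.0346 × 7.97×10^11.
P = 1490 W.

P ≈ 1490 W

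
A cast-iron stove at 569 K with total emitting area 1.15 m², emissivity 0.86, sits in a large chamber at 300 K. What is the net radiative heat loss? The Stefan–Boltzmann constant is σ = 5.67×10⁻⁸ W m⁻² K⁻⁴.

Q = εσA(T⁴ − T_s⁴). T⁴ − T_s⁴ = (569)⁴ − (300)⁴ = 1.05×10^11 − 8.10×10^9 = 9.67×10^10 K⁴.
Q = 0.86 × 5.67×10⁻⁸ × 1.15 × 9.67×10^10 = 5420 W.

Q ≈ 5420 W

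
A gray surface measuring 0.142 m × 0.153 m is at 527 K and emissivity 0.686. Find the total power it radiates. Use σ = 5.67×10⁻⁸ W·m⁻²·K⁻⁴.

P ≈ 65.2 W

A = 0.142 × 0.153 = 0.0217 m².
Stefan–Boltzmann: P = εσAT⁴ = 0.686 × 5.67×10⁻⁸ × 0.0217 × (527)⁴ = 0.686 × 5.67×10⁻⁸ × 0.0217 × 7.71×10^10.
P = 65.2 W.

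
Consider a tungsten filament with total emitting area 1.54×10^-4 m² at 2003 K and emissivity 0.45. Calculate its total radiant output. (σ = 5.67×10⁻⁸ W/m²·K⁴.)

P ≈ 63.2 W

P = εσAT⁴ = 0.45 × 5.67×10⁻⁸ × 1.54×10^-4 × (2003)⁴ = 0.45 × 5.67×10⁻⁸ × 1.54×10^-4 × 1.61×10^13.
P = 63.2 W.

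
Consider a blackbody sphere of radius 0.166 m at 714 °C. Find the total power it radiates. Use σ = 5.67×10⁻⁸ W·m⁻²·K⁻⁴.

P ≈ 18600 W

A = 4πr² = 4π × (0.166)² = 0.346 m².
714 °C = 987 K.
P = σAT⁴ = 5.67×10⁻⁸ × 0.346 × (987)⁴ = 5.67×10⁻⁸ × 0.346 × 9.49×10^11.
P = 18600 W.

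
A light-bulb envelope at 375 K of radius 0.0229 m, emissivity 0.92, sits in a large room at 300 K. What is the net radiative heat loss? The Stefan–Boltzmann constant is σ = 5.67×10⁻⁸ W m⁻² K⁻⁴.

A = 4πr² = 4π × (0.0229)² = 6.59×10^-3 m².
Q = εσA(T⁴ − T_s⁴). T⁴ − T_s⁴ = (375)⁴ − (300)⁴ = 1.98×10^10 − 8.10×10^9 = 1.17×10^10 K⁴.
Q = 0.92 × 5.67×10⁻⁸ × 6.59×10^-3 × 1.17×10^10 = 4.01 W.

Q ≈ 4.01 W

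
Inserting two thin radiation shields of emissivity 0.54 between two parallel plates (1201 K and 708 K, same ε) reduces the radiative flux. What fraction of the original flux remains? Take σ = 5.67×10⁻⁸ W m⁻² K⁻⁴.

With N identical shields there are N+1 = 3 gaps in series, each with the same radiative resistance, so the flux falls to 1/(N+1) of its unshielded value.

ratio ≈ 0.333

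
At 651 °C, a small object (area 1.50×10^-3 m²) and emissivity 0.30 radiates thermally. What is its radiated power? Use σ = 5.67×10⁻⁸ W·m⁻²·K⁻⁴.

651 °C = 924 K.
P = εσAT⁴ = 0.30 × 5.67×10⁻⁸ × 1.50×10^-3 × (924)⁴ = 0.30 × 5.67×10⁻⁸ × 1.50×10^-3 × 7.29×10^11.
P = 18.6 W.

P ≈ 18.6 W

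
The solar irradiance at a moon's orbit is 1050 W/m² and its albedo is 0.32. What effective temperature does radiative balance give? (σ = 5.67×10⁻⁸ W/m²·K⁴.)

Power absorbed = (1−a)S·πR²; power emitted = 4πR²σT⁴. Equating and cancelling πR²:
T = ((1−a)S / 4σ)^(1/4) = (714 / (4 × 5.67×10⁻⁸))^(1/4) = (3.15×10^9)^(1/4).
T = 237 K.

T ≈ 237 K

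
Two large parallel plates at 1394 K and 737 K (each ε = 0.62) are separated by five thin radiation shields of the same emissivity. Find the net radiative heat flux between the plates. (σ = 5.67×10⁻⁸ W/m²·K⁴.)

q ≈ 14800 W/m²

Each of the 6 gaps contributes resistance (2/ε − 1) = 2/0.62 − 1 = 2.226; total = 13.35.
q = σ(T₁⁴ − T₂⁴) / 13.35 = 5.67×10⁻⁸ × 3.48×10^12 / 13.35 = 14800 W/m².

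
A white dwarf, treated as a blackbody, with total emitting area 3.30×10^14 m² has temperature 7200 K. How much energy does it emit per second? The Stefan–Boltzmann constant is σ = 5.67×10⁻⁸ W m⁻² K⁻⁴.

P ≈ 5.03×10^22 W

P = σAT⁴ = 5.67×10⁻⁸ × 3.30×10^14 × (7200)⁴ = 5.67×10⁻⁸ × 3.30×10^14 × 2.69×10^15.
P = 5.03×10^22 W.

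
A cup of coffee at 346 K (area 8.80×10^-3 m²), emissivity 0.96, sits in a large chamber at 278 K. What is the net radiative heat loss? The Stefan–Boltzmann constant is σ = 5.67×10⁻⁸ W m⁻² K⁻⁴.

Q = εσA(T⁴ − T_s⁴). T⁴ − T_s⁴ = (346)⁴ − (278)⁴ = 1.43×10^10 − 5.97×10^9 = 8.36×10^9 K⁴.
Q = 0.96 × 5.67×10⁻⁸ × 8.80×10^-3 × 8.36×10^9 = 4.00 W.

Q ≈ 4.00 W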